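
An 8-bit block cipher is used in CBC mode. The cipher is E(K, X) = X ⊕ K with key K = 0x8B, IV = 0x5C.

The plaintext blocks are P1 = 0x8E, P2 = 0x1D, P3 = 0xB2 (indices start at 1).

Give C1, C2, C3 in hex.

C1 = 0x59, C2 = 0xCF, C3 = 0xF6

CBC encryption: C_i = E(K, P_i ⊕ C_{i−1}), with C_{0} = IV.
C1: P1 ⊕ 0x5C = 0xD2; E(K, 0xD2) = 0x59.
C2: P2 ⊕ 0x59 = 0x44; E(K, 0x44) = 0xCF.
C3: P3 ⊕ 0xCF = 0x7D; E(K, 0x7D) = 0xF6.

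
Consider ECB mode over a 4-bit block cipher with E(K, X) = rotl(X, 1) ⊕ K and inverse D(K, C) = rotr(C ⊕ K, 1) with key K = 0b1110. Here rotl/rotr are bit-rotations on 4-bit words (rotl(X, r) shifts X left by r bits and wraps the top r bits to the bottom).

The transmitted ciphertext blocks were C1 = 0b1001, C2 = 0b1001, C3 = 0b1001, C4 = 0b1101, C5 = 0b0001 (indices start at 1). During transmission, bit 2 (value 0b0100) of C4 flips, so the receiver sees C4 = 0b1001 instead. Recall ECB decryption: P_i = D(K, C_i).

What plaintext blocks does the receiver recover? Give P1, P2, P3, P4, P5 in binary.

Only C4 changed, to 0b1001. In ECB, a change in C_i affects only P_i. Decrypting the received ciphertext:
P1: D(K, 0b1001) = 0b1011.
P2: D(K, 0b1001) = 0b1011.
P3: D(K, 0b1001) = 0b1011.
P4: D(K, 0b1001) = 0b1011.
P5: D(K, 0b0001) = 0b1111.
Blocks that differ from the original plaintext: P4.

P1 = 0b1011, P2 = 0b1011, P3 = 0b1011, P4 = 0b1011, P5 = 0b1111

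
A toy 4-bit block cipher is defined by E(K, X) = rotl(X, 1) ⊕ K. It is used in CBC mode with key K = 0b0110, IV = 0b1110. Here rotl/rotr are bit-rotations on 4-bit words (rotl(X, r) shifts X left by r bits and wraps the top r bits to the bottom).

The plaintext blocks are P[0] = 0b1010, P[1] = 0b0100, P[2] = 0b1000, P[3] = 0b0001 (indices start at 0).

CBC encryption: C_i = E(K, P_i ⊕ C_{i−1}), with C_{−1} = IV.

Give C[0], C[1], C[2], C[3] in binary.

C[0] = 0b1110, C[1] = 0b0011, C[2] = 0b0001, C[3] = 0b0110

C[0]: P[0] ⊕ 0b1110 = 0b0100; E(K, 0b0100) = 0b1110.
C[1]: P[1] ⊕ 0b1110 = 0b1010; E(K, 0b1010) = 0b0011.
C[2]: P[2] ⊕ 0b0011 = 0b1011; E(K, 0b1011) = 0b0001.
C[3]: P[3] ⊕ 0b0001 = 0b0000; E(K, 0b0000) = 0b0110.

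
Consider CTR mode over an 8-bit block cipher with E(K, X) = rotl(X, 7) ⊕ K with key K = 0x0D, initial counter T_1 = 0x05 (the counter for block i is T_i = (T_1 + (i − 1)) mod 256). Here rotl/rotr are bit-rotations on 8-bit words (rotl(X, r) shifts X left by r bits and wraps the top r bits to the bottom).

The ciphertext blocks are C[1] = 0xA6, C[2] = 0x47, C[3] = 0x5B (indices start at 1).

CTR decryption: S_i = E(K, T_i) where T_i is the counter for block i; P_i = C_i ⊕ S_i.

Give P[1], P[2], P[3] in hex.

P[1] = 0x29, P[2] = 0x49, P[3] = 0xD5

P[1]: T = 0x05, S = E(K, T) = 0x8F; 0xA6 ⊕ 0x8F = 0x29.
P[2]: T = 0x06, S = E(K, T) = 0x0E; 0x47 ⊕ 0x0E = 0x49.
P[3]: T = 0x07, S = E(K, T) = 0x8E; 0x5B ⊕ 0x8E = 0xD5.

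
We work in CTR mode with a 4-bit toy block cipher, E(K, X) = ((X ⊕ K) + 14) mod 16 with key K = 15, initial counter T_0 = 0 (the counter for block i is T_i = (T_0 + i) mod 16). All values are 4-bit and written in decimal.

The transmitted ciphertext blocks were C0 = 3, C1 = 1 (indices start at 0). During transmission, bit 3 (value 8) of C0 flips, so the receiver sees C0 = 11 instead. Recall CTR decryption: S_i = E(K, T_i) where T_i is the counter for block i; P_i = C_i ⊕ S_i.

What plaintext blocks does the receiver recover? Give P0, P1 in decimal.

P0 = 6, P1 = 13

Only C0 changed, to 11. In CTR, a change in C_i flips the same bit in P_i only; the keystream is unaffected. Decrypting the received ciphertext:
P0: T = 0, S = E(K, T) = 13; 11 ⊕ 13 = 6.
P1: T = 1, S = E(K, T) = 12; 1 ⊕ 12 = 13.
Blocks that differ from the original plaintext: P0.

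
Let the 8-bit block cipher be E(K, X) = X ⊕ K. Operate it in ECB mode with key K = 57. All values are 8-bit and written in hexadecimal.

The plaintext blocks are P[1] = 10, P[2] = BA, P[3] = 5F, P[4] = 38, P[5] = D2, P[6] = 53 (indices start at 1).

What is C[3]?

C[3] = 08

ECB encryption: C_i = E(K, P_i).
C[3]: E(K, 5F) = 08.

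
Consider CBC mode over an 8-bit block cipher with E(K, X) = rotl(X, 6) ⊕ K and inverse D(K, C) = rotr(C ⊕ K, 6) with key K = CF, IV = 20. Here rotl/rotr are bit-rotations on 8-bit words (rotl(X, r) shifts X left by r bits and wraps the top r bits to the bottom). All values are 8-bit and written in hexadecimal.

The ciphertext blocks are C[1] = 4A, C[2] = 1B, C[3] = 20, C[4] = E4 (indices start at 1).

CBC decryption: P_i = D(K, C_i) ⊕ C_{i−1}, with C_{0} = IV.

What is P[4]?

P[4]: D(K, E4) = AC; AC ⊕ 20 = 8C.

P[4] = 8C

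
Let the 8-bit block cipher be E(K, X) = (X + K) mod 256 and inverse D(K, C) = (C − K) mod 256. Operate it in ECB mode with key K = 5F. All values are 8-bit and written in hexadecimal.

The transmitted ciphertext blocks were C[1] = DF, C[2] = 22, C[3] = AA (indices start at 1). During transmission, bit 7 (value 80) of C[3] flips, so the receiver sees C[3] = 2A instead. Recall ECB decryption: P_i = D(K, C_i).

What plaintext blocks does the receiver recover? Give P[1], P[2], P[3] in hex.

Only C[3] changed, to 2A. In ECB, a change in C_i affects only P_i. Decrypting the received ciphertext:
P[1]: D(K, DF) = 80.
P[2]: D(K, 22) = C3.
P[3]: D(K, 2A) = CB.
Blocks that differ from the original plaintext: P[3].

P[1] = 80, P[2] = C3, P[3] = CB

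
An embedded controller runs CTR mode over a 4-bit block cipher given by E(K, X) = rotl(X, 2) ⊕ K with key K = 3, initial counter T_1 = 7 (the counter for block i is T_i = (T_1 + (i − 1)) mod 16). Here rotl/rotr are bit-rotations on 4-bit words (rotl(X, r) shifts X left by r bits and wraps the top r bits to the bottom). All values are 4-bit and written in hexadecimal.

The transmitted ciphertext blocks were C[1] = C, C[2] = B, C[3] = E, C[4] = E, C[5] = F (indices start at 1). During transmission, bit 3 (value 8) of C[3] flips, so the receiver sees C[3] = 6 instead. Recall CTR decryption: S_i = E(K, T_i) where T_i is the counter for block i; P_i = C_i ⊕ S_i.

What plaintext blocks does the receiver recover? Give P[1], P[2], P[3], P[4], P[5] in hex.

P[1] = 2, P[2] = A, P[3] = 3, P[4] = 7, P[5] = 2

Only C[3] changed, to 6. In CTR, a change in C_i flips the same bit in P_i only; the keystream is unaffected. Decrypting the received ciphertext:
P[1]: T = 7, S = E(K, T) = E; C ⊕ E = 2.
P[2]: T = 8, S = E(K, T) = 1; B ⊕ 1 = A.
P[3]: T = 9, S = E(K, T) = 5; 6 ⊕ 5 = 3.
P[4]: T = A, S = E(K, T) = 9; E ⊕ 9 = 7.
P[5]: T = B, S = E(K, T) = D; F ⊕ D = 2.
Blocks that differ from the original plaintext: P[3].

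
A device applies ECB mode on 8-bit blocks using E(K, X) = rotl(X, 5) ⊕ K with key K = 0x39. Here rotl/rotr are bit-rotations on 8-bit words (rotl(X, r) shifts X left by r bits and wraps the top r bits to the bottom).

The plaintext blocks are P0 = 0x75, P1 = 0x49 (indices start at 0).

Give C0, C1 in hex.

ECB encryption: C_i = E(K, P_i).
C0: E(K, 0x75) = 0x97.
C1: E(K, 0x49) = 0x10.

C0 = 0x97, C1 = 0x10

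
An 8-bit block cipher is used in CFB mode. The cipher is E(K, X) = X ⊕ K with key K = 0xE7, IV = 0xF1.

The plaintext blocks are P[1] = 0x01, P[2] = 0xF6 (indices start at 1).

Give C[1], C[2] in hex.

C[1] = 0x17, C[2] = 0x06

CFB encryption: C_i = P_i ⊕ E(K, C_{i−1}), with C_{0} = IV.
C[1]: E(K, 0xF1) = 0x16; 0x01 ⊕ 0x16 = 0x17.
C[2]: E(K, 0x17) = 0xF0; 0xF6 ⊕ 0xF0 = 0x06.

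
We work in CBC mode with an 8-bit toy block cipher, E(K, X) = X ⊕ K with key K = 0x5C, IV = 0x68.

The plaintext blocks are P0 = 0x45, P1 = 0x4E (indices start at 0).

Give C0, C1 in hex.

C0 = 0x71, C1 = 0x63

CBC encryption: C_i = E(K, P_i ⊕ C_{i−1}), with C_{−1} = IV.
C0: P0 ⊕ 0x68 = 0x2D; E(K, 0x2D) = 0x71.
C1: P1 ⊕ 0x71 = 0x3F; E(K, 0x3F) = 0x63.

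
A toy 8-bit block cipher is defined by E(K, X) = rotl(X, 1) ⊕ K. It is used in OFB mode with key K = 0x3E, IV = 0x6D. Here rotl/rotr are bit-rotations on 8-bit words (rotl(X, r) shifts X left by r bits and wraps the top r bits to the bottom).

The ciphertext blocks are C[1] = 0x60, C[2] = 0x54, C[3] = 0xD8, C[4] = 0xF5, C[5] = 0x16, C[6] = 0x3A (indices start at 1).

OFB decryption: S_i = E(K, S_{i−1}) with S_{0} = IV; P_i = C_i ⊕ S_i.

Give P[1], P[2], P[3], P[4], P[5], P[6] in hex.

P[1] = 0x84, P[2] = 0xA3, P[3] = 0x09, P[4] = 0x68, P[5] = 0x13, P[6] = 0x0E

P[1]: S = E(K, 0x6D) = 0xE4; 0x60 ⊕ 0xE4 = 0x84.
P[2]: S = E(K, 0xE4) = 0xF7; 0x54 ⊕ 0xF7 = 0xA3.
P[3]: S = E(K, 0xF7) = 0xD1; 0xD8 ⊕ 0xD1 = 0x09.
P[4]: S = E(K, 0xD1) = 0x9D; 0xF5 ⊕ 0x9D = 0x68.
P[5]: S = E(K, 0x9D) = 0x05; 0x16 ⊕ 0x05 = 0x13.
P[6]: S = E(K, 0x05) = 0x34; 0x3A ⊕ 0x34 = 0x0E.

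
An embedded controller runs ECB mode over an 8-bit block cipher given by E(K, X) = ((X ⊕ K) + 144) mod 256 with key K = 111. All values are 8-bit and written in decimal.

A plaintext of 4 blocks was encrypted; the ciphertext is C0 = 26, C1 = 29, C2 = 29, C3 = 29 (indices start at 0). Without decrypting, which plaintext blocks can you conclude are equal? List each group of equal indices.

ECB encrypts each block independently with the same key, so equal ciphertext blocks imply equal plaintext blocks.
C1 = C2 = C3 = 29, so P1 = P2 = P3.

P1 = P2 = P3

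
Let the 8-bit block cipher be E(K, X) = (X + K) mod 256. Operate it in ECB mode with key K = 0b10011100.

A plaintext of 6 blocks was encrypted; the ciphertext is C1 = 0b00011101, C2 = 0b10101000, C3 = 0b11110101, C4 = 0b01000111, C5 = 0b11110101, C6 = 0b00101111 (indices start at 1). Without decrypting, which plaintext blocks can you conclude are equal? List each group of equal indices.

ECB encrypts each block independently with the same key, so equal ciphertext blocks imply equal plaintext blocks.
C3 = C5 = 0b11110101, so P3 = P5.

P3 = P5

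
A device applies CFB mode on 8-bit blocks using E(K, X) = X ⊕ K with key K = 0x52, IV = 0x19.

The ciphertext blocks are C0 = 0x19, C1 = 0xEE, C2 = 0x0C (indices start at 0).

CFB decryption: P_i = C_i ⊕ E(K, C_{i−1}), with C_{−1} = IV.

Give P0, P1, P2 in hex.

P0 = 0x52, P1 = 0xA5, P2 = 0xB0

P0: E(K, 0x19) = 0x4B; 0x19 ⊕ 0x4B = 0x52.
P1: E(K, 0x19) = 0x4B; 0xEE ⊕ 0x4B = 0xA5.
P2: E(K, 0xEE) = 0xBC; 0x0C ⊕ 0xBC = 0xB0.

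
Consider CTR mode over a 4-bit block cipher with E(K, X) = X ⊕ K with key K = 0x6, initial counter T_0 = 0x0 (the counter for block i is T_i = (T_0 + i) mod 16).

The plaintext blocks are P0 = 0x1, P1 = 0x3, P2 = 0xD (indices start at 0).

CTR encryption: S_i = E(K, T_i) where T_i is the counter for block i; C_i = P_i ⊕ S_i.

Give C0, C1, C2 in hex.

C0 = 0x7, C1 = 0x4, C2 = 0x9

C0: T = 0x0, S = E(K, T) = 0x6; 0x1 ⊕ 0x6 = 0x7.
C1: T = 0x1, S = E(K, T) = 0x7; 0x3 ⊕ 0x7 = 0x4.
C2: T = 0x2, S = E(K, T) = 0x4; 0xD ⊕ 0x4 = 0x9.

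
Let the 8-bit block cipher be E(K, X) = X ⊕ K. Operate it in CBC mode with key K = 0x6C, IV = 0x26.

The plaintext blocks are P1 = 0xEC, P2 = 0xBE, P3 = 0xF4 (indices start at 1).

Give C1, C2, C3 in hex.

C1 = 0xA6, C2 = 0x74, C3 = 0xEC

CBC encryption: C_i = E(K, P_i ⊕ C_{i−1}), with C_{0} = IV.
C1: P1 ⊕ 0x26 = 0xCA; E(K, 0xCA) = 0xA6.
C2: P2 ⊕ 0xA6 = 0x18; E(K, 0x18) = 0x74.
C3: P3 ⊕ 0x74 = 0x80; E(K, 0x80) = 0xEC.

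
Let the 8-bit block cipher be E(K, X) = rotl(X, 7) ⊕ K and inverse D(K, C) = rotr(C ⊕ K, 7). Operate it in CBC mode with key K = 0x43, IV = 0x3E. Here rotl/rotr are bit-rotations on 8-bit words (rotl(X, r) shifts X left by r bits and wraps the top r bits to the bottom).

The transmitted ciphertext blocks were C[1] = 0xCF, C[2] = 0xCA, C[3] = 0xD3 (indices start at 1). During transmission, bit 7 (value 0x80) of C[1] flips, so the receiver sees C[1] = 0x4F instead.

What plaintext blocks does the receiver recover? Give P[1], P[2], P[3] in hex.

P[1] = 0x26, P[2] = 0x5C, P[3] = 0xEB

CBC decryption: P_i = D(K, C_i) ⊕ C_{i−1}, with C_{0} = IV.
Only C[1] changed, to 0x4F. In CBC, a change in C_i garbles P_i and flips the same bit in P_{i+1}. Decrypting the received ciphertext:
P[1]: D(K, 0x4F) = 0x18; 0x18 ⊕ 0x3E = 0x26.
P[2]: D(K, 0xCA) = 0x13; 0x13 ⊕ 0x4F = 0x5C.
P[3]: D(K, 0xD3) = 0x21; 0x21 ⊕ 0xCA = 0xEB.
Blocks that differ from the original plaintext: P[1], P[2].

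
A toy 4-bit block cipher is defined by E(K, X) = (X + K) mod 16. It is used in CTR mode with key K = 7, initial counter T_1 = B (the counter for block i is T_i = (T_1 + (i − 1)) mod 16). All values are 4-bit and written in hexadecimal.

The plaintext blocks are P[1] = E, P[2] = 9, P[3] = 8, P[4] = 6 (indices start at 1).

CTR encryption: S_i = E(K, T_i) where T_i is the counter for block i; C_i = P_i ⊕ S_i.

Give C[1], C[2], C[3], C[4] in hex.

C[1] = C, C[2] = A, C[3] = C, C[4] = 3

C[1]: T = B, S = E(K, T) = 2; E ⊕ 2 = C.
C[2]: T = C, S = E(K, T) = 3; 9 ⊕ 3 = A.
C[3]: T = D, S = E(K, T) = 4; 8 ⊕ 4 = C.
C[4]: T = E, S = E(K, T) = 5; 6 ⊕ 5 = 3.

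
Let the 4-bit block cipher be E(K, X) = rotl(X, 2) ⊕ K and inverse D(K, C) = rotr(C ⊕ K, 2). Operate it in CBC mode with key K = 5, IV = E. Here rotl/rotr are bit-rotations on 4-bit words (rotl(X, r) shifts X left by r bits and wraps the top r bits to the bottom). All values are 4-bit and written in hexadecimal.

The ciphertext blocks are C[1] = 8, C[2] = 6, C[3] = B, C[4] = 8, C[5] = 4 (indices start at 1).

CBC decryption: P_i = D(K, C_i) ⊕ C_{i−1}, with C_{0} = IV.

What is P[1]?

P[1] = 9

P[1]: D(K, 8) = 7; 7 ⊕ E = 9.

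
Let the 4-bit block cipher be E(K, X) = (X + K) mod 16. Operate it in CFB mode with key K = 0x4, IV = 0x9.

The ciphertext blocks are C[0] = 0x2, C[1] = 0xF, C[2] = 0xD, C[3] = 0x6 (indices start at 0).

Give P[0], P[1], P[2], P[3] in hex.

P[0] = 0xF, P[1] = 0x9, P[2] = 0xE, P[3] = 0x7

CFB decryption: P_i = C_i ⊕ E(K, C_{i−1}), with C_{−1} = IV.
P[0]: E(K, 0x9) = 0xD; 0x2 ⊕ 0xD = 0xF.
P[1]: E(K, 0x2) = 0x6; 0xF ⊕ 0x6 = 0x9.
P[2]: E(K, 0xF) = 0x3; 0xD ⊕ 0x3 = 0xE.
P[3]: E(K, 0xD) = 0x1; 0x6 ⊕ 0x1 = 0x7.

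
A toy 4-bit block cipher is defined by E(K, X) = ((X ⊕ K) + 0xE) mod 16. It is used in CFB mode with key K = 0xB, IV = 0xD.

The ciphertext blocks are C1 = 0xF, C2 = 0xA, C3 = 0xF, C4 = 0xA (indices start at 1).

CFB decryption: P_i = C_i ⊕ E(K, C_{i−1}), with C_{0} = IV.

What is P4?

P4: E(K, 0xF) = 0x2; 0xA ⊕ 0x2 = 0x8.

P4 = 0x8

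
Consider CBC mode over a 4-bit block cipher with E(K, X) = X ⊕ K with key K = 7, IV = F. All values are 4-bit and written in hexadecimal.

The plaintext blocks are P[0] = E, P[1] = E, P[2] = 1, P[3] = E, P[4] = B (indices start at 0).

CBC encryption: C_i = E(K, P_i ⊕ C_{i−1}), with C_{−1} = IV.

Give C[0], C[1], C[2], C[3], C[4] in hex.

C[0] = 6, C[1] = F, C[2] = 9, C[3] = 0, C[4] = C

C[0]: P[0] ⊕ F = 1; E(K, 1) = 6.
C[1]: P[1] ⊕ 6 = 8; E(K, 8) = F.
C[2]: P[2] ⊕ F = E; E(K, E) = 9.
C[3]: P[3] ⊕ 9 = 7; E(K, 7) = 0.
C[4]: P[4] ⊕ 0 = B; E(K, B) = C.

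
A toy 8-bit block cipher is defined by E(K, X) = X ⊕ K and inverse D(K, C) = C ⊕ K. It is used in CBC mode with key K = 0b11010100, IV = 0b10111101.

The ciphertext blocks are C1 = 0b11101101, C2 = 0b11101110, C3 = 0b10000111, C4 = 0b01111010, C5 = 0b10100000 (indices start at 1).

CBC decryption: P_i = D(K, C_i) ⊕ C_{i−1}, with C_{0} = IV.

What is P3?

P3 = 0b10111101

P3: D(K, 0b10000111) = 0b01010011; 0b01010011 ⊕ 0b11101110 = 0b10111101.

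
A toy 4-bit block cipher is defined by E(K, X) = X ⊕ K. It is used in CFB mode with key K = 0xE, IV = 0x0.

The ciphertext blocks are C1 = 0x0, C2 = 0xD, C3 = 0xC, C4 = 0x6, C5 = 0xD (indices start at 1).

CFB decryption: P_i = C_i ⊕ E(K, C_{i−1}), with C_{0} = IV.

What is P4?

P4 = 0x4

P4: E(K, 0xC) = 0x2; 0x6 ⊕ 0x2 = 0x4.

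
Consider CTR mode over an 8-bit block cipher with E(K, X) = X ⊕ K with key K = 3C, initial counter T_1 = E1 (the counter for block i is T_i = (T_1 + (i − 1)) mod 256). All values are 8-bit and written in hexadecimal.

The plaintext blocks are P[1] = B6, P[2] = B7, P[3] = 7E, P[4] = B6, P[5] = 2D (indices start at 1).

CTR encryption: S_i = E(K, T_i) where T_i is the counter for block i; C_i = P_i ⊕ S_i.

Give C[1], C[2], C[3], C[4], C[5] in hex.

C[1] = 6B, C[2] = 69, C[3] = A1, C[4] = 6E, C[5] = F4

C[1]: T = E1, S = E(K, T) = DD; B6 ⊕ DD = 6B.
C[2]: T = E2, S = E(K, T) = DE; B7 ⊕ DE = 69.
C[3]: T = E3, S = E(K, T) = DF; 7E ⊕ DF = A1.
C[4]: T = E4, S = E(K, T) = D8; B6 ⊕ D8 = 6E.
C[5]: T = E5, S = E(K, T) = D9; 2D ⊕ D9 = F4.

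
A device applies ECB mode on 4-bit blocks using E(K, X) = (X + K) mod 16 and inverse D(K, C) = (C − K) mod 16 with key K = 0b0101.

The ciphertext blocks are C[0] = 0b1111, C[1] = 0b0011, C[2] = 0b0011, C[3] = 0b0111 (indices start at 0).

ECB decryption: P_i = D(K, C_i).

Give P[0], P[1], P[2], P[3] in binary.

P[0]: D(K, 0b1111) = 0b1010.
P[1]: D(K, 0b0011) = 0b1110.
P[2]: D(K, 0b0011) = 0b1110.
P[3]: D(K, 0b0111) = 0b0010.

P[0] = 0b1010, P[1] = 0b1110, P[2] = 0b1110, P[3] = 0b0010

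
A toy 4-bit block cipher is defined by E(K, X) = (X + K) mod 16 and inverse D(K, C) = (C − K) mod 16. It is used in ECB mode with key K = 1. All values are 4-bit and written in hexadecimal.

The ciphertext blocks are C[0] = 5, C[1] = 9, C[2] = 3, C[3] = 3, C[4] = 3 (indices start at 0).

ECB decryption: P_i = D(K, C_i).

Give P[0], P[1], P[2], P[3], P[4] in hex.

P[0] = 4, P[1] = 8, P[2] = 2, P[3] = 2, P[4] = 2

P[0]: D(K, 5) = 4.
P[1]: D(K, 9) = 8.
P[2]: D(K, 3) = 2.
P[3]: D(K, 3) = 2.
P[4]: D(K, 3) = 2.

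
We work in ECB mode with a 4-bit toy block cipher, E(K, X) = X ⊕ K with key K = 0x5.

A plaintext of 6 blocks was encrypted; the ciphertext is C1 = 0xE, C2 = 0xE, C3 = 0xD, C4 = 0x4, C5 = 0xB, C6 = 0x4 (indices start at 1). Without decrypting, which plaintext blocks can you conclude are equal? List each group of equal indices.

ECB encrypts each block independently with the same key, so equal ciphertext blocks imply equal plaintext blocks.
C1 = C2 = 0xE, so P1 = P2.
C4 = C6 = 0x4, so P4 = P6.

P1 = P2; P4 = P6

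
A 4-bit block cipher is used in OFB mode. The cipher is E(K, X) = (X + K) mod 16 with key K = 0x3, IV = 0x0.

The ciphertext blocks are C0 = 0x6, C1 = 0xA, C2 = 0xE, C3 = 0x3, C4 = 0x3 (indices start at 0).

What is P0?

OFB decryption: S_i = E(K, S_{i−1}) with S_{−1} = IV; P_i = C_i ⊕ S_i.
P0: S = E(K, 0x0) = 0x3; 0x6 ⊕ 0x3 = 0x5.

P0 = 0x5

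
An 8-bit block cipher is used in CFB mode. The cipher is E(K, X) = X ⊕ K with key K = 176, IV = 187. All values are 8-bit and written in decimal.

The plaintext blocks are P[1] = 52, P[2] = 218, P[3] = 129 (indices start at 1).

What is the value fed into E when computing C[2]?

CFB encryption: C_i = P_i ⊕ E(K, C_{i−1}), with C_{0} = IV.
C[1]: E(K, 187) = 11; 52 ⊕ 11 = 63.
C[2]: E(K, 63) = 143; 218 ⊕ 143 = 85.
So the input to E for block [2] is 63.

63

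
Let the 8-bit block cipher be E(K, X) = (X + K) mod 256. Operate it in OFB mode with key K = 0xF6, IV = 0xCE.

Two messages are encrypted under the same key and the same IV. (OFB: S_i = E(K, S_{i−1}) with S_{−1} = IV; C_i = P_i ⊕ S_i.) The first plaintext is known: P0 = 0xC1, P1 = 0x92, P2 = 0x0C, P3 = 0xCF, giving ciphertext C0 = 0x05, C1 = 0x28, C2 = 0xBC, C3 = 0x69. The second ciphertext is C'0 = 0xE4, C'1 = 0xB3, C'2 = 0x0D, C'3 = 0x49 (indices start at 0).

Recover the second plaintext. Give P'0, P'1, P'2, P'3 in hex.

In OFB with a reused IV, both messages share the same keystream S_i, so C_i ⊕ C'_i = P_i ⊕ P'_i and thus P'_i = P_i ⊕ C_i ⊕ C'_i.
P'0: 0xC1 ⊕ 0x05 ⊕ 0xE4 = 0x20.
P'1: 0x92 ⊕ 0x28 ⊕ 0xB3 = 0x09.
P'2: 0x0C ⊕ 0xBC ⊕ 0x0D = 0xBD.
P'3: 0xCF ⊕ 0x69 ⊕ 0x49 = 0xEF.

P'0 = 0x20, P'1 = 0x09, P'2 = 0xBD, P'3 = 0xEF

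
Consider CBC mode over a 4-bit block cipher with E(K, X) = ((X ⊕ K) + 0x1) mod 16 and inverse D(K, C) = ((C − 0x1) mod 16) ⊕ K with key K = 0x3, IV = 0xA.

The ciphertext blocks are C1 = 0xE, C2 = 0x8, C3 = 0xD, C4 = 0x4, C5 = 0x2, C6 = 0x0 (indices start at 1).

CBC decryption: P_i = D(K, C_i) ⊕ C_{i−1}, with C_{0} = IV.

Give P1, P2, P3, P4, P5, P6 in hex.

P1 = 0x4, P2 = 0xA, P3 = 0x7, P4 = 0xD, P5 = 0x6, P6 = 0xE

P1: D(K, 0xE) = 0xE; 0xE ⊕ 0xA = 0x4.
P2: D(K, 0x8) = 0x4; 0x4 ⊕ 0xE = 0xA.
P3: D(K, 0xD) = 0xF; 0xF ⊕ 0x8 = 0x7.
P4: D(K, 0x4) = 0x0; 0x0 ⊕ 0xD = 0xD.
P5: D(K, 0x2) = 0x2; 0x2 ⊕ 0x4 = 0x6.
P6: D(K, 0x0) = 0xC; 0xC ⊕ 0x2 = 0xE.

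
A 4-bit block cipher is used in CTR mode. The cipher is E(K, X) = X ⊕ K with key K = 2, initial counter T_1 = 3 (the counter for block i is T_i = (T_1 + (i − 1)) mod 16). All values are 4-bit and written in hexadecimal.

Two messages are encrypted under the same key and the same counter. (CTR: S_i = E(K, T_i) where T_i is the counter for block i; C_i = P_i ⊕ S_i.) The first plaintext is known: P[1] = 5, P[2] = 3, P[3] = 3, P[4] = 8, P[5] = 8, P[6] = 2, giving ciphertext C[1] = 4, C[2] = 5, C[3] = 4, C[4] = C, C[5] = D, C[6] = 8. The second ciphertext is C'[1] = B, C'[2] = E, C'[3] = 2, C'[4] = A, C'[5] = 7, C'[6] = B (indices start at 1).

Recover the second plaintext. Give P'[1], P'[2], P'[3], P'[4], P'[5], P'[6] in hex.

In CTR with a reused counter, both messages share the same keystream S_i, so C_i ⊕ C'_i = P_i ⊕ P'_i and thus P'_i = P_i ⊕ C_i ⊕ C'_i.
P'[1]: 5 ⊕ 4 ⊕ B = A.
P'[2]: 3 ⊕ 5 ⊕ E = 8.
P'[3]: 3 ⊕ 4 ⊕ 2 = 5.
P'[4]: 8 ⊕ C ⊕ A = E.
P'[5]: 8 ⊕ D ⊕ 7 = 2.
P'[6]: 2 ⊕ 8 ⊕ B = 1.

P'[1] = A, P'[2] = 8, P'[3] = 5, P'[4] = E, P'[5] = 2, P'[6] = 1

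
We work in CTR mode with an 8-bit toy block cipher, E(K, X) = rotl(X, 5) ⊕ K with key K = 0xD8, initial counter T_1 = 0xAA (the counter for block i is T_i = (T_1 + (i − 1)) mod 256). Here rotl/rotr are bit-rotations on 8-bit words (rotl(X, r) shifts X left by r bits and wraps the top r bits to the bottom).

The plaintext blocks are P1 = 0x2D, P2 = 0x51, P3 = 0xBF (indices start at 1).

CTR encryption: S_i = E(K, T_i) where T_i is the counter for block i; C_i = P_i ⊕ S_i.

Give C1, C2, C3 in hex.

C1 = 0xA0, C2 = 0xFC, C3 = 0xF2

C1: T = 0xAA, S = E(K, T) = 0x8D; 0x2D ⊕ 0x8D = 0xA0.
C2: T = 0xAB, S = E(K, T) = 0xAD; 0x51 ⊕ 0xAD = 0xFC.
C3: T = 0xAC, S = E(K, T) = 0x4D; 0xBF ⊕ 0x4D = 0xF2.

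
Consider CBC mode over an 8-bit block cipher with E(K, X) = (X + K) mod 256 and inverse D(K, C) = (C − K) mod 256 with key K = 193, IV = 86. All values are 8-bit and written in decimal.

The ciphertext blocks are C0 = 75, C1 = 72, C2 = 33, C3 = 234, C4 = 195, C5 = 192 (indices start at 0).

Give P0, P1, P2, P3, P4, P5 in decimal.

P0 = 220, P1 = 204, P2 = 40, P3 = 8, P4 = 232, P5 = 60

CBC decryption: P_i = D(K, C_i) ⊕ C_{i−1}, with C_{−1} = IV.
P0: D(K, 75) = 138; 138 ⊕ 86 = 220.
P1: D(K, 72) = 135; 135 ⊕ 75 = 204.
P2: D(K, 33) = 96; 96 ⊕ 72 = 40.
P3: D(K, 234) = 41; 41 ⊕ 33 = 8.
P4: D(K, 195) = 2; 2 ⊕ 234 = 232.
P5: D(K, 192) = 255; 255 ⊕ 195 = 60.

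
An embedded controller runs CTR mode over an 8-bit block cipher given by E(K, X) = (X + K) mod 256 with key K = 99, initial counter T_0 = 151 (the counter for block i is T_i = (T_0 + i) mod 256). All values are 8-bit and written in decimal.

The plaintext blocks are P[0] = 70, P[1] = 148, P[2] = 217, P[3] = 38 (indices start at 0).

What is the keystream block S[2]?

252

CTR encryption: S_i = E(K, T_i) where T_i is the counter for block i; C_i = P_i ⊕ S_i.
C[0]: T = 151, S = E(K, T) = 250; 70 ⊕ 250 = 188.
C[1]: T = 152, S = E(K, T) = 251; 148 ⊕ 251 = 111.
C[2]: T = 153, S = E(K, T) = 252; 217 ⊕ 252 = 37.
So S[2] = 252.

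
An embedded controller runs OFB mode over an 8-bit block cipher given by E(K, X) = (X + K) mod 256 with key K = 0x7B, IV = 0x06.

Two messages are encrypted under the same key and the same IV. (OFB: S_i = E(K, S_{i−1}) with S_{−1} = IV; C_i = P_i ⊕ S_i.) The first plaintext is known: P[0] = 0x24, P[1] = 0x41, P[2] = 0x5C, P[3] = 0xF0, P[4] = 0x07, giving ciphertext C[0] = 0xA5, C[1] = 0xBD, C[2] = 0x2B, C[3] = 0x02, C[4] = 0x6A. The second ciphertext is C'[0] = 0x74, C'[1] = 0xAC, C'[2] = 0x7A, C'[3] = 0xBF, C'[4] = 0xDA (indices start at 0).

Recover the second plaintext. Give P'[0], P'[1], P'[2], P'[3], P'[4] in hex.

In OFB with a reused IV, both messages share the same keystream S_i, so C_i ⊕ C'_i = P_i ⊕ P'_i and thus P'_i = P_i ⊕ C_i ⊕ C'_i.
P'[0]: 0x24 ⊕ 0xA5 ⊕ 0x74 = 0xF5.
P'[1]: 0x41 ⊕ 0xBD ⊕ 0xAC = 0x50.
P'[2]: 0x5C ⊕ 0x2B ⊕ 0x7A = 0x0D.
P'[3]: 0xF0 ⊕ 0x02 ⊕ 0xBF = 0x4D.
P'[4]: 0x07 ⊕ 0x6A ⊕ 0xDA = 0xB7.

P'[0] = 0xF5, P'[1] = 0x50, P'[2] = 0x0D, P'[3] = 0x4D, P'[4] = 0xB7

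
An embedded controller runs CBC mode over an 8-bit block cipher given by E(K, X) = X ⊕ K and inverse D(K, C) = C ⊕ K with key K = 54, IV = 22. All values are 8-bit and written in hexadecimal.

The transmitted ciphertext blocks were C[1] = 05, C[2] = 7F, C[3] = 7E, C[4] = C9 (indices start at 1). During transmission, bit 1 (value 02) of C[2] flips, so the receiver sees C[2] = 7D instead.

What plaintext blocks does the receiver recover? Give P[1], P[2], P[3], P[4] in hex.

P[1] = 73, P[2] = 2C, P[3] = 57, P[4] = E3

CBC decryption: P_i = D(K, C_i) ⊕ C_{i−1}, with C_{0} = IV.
Only C[2] changed, to 7D. In CBC, a change in C_i garbles P_i and flips the same bit in P_{i+1}. Decrypting the received ciphertext:
P[1]: D(K, 05) = 51; 51 ⊕ 22 = 73.
P[2]: D(K, 7D) = 29; 29 ⊕ 05 = 2C.
P[3]: D(K, 7E) = 2A; 2A ⊕ 7D = 57.
P[4]: D(K, C9) = 9D; 9D ⊕ 7E = E3.
Blocks that differ from the original plaintext: P[2], P[3].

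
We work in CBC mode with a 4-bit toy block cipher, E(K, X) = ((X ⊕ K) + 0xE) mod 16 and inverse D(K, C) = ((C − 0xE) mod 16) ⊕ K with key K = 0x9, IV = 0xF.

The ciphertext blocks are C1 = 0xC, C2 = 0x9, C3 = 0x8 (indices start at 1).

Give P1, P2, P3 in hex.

CBC decryption: P_i = D(K, C_i) ⊕ C_{i−1}, with C_{0} = IV.
P1: D(K, 0xC) = 0x7; 0x7 ⊕ 0xF = 0x8.
P2: D(K, 0x9) = 0x2; 0x2 ⊕ 0xC = 0xE.
P3: D(K, 0x8) = 0x3; 0x3 ⊕ 0x9 = 0xA.

P1 = 0x8, P2 = 0xE, P3 = 0xA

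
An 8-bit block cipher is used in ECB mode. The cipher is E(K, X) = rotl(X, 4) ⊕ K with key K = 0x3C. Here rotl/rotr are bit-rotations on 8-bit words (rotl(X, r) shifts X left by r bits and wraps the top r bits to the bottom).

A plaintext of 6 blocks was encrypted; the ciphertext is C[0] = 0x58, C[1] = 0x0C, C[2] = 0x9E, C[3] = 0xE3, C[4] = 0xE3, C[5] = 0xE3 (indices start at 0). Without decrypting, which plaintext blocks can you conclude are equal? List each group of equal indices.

P[3] = P[4] = P[5]

ECB encrypts each block independently with the same key, so equal ciphertext blocks imply equal plaintext blocks.
C[3] = C[4] = C[5] = 0xE3, so P[3] = P[4] = P[5].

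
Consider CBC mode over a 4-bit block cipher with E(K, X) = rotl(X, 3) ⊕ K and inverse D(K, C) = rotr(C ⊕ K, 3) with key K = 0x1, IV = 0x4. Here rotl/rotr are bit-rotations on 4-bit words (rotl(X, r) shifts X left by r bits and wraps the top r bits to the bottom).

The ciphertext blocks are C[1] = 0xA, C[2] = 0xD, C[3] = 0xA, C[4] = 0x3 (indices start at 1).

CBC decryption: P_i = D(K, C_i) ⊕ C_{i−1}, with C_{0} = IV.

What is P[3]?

P[3]: D(K, 0xA) = 0x7; 0x7 ⊕ 0xD = 0xA.

P[3] = 0xA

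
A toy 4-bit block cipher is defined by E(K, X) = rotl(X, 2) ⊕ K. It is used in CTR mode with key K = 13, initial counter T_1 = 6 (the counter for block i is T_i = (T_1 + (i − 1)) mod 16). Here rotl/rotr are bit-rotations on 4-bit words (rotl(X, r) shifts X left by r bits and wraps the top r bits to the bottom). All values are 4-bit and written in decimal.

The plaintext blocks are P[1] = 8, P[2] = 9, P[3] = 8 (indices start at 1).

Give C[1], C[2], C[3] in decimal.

C[1] = 12, C[2] = 9, C[3] = 7

CTR encryption: S_i = E(K, T_i) where T_i is the counter for block i; C_i = P_i ⊕ S_i.
C[1]: T = 6, S = E(K, T) = 4; 8 ⊕ 4 = 12.
C[2]: T = 7, S = E(K, T) = 0; 9 ⊕ 0 = 9.
C[3]: T = 8, S = E(K, T) = 15; 8 ⊕ 15 = 7.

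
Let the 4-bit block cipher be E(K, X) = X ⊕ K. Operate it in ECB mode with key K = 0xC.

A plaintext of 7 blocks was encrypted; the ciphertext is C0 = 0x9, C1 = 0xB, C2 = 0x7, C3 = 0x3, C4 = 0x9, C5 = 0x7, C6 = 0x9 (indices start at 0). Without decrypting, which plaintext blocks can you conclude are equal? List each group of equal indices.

ECB encrypts each block independently with the same key, so equal ciphertext blocks imply equal plaintext blocks.
C0 = C4 = C6 = 0x9, so P0 = P4 = P6.
C2 = C5 = 0x7, so P2 = P5.

P0 = P4 = P6; P2 = P5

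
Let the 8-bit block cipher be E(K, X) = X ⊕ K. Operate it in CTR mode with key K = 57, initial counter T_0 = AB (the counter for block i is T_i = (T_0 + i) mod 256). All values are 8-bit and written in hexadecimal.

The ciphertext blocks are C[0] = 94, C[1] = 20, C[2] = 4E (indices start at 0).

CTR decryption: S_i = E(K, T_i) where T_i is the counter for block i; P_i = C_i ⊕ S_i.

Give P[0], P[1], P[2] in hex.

P[0] = 68, P[1] = DB, P[2] = B4

P[0]: T = AB, S = E(K, T) = FC; 94 ⊕ FC = 68.
P[1]: T = AC, S = E(K, T) = FB; 20 ⊕ FB = DB.
P[2]: T = AD, S = E(K, T) = FA; 4E ⊕ FA = B4.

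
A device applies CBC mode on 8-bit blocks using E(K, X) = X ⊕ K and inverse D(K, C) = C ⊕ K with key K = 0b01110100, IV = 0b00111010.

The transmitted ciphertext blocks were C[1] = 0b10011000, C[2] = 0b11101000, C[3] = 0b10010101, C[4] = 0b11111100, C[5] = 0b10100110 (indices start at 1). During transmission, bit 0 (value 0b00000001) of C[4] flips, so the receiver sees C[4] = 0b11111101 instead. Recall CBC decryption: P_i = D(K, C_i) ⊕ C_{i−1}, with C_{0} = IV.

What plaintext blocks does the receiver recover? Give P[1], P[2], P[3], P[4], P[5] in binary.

P[1] = 0b11010110, P[2] = 0b00000100, P[3] = 0b00001001, P[4] = 0b00011100, P[5] = 0b00101111

Only C[4] changed, to 0b11111101. In CBC, a change in C_i garbles P_i and flips the same bit in P_{i+1}. Decrypting the received ciphertext:
P[1]: D(K, 0b10011000) = 0b11101100; 0b11101100 ⊕ 0b00111010 = 0b11010110.
P[2]: D(K, 0b11101000) = 0b10011100; 0b10011100 ⊕ 0b10011000 = 0b00000100.
P[3]: D(K, 0b10010101) = 0b11100001; 0b11100001 ⊕ 0b11101000 = 0b00001001.
P[4]: D(K, 0b11111101) = 0b10001001; 0b10001001 ⊕ 0b10010101 = 0b00011100.
P[5]: D(K, 0b10100110) = 0b11010010; 0b11010010 ⊕ 0b11111101 = 0b00101111.
Blocks that differ from the original plaintext: P[4], P[5].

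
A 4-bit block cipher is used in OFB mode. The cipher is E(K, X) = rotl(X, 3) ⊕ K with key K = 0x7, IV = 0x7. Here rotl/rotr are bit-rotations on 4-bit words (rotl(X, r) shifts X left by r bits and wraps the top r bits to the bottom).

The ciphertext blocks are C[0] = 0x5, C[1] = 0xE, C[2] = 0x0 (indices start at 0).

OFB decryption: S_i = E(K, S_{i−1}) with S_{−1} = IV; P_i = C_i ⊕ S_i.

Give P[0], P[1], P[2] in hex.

P[0]: S = E(K, 0x7) = 0xC; 0x5 ⊕ 0xC = 0x9.
P[1]: S = E(K, 0xC) = 0x1; 0xE ⊕ 0x1 = 0xF.
P[2]: S = E(K, 0x1) = 0xF; 0x0 ⊕ 0xF = 0xF.

P[0] = 0x9, P[1] = 0xF, P[2] = 0xF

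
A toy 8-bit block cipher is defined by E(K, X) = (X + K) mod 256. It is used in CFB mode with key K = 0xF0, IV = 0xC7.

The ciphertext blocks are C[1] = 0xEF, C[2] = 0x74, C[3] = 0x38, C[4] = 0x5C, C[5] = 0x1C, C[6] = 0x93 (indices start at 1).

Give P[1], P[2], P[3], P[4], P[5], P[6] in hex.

CFB decryption: P_i = C_i ⊕ E(K, C_{i−1}), with C_{0} = IV.
P[1]: E(K, 0xC7) = 0xB7; 0xEF ⊕ 0xB7 = 0x58.
P[2]: E(K, 0xEF) = 0xDF; 0x74 ⊕ 0xDF = 0xAB.
P[3]: E(K, 0x74) = 0x64; 0x38 ⊕ 0x64 = 0x5C.
P[4]: E(K, 0x38) = 0x28; 0x5C ⊕ 0x28 = 0x74.
P[5]: E(K, 0x5C) = 0x4C; 0x1C ⊕ 0x4C = 0x50.
P[6]: E(K, 0x1C) = 0x0C; 0x93 ⊕ 0x0C = 0x9F.

P[1] = 0x58, P[2] = 0xAB, P[3] = 0x5C, P[4] = 0x74, P[5] = 0x50, P[6] = 0x9F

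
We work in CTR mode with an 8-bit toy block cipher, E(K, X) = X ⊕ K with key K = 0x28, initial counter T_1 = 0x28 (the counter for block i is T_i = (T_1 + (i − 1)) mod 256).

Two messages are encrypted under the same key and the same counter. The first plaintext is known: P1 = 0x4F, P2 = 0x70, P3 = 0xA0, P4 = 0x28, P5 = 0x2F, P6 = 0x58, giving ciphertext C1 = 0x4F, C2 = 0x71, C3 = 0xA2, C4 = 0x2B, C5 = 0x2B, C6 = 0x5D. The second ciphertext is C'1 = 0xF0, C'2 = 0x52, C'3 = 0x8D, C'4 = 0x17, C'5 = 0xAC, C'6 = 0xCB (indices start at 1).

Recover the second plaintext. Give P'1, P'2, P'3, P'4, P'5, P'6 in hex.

P'1 = 0xF0, P'2 = 0x53, P'3 = 0x8F, P'4 = 0x14, P'5 = 0xA8, P'6 = 0xCE

In CTR with a reused counter, both messages share the same keystream S_i, so C_i ⊕ C'_i = P_i ⊕ P'_i and thus P'_i = P_i ⊕ C_i ⊕ C'_i.
P'1: 0x4F ⊕ 0x4F ⊕ 0xF0 = 0xF0.
P'2: 0x70 ⊕ 0x71 ⊕ 0x52 = 0x53.
P'3: 0xA0 ⊕ 0xA2 ⊕ 0x8D = 0x8F.
P'4: 0x28 ⊕ 0x2B ⊕ 0x17 = 0x14.
P'5: 0x2F ⊕ 0x2B ⊕ 0xAC = 0xA8.
P'6: 0x58 ⊕ 0x5D ⊕ 0xCB = 0xCE.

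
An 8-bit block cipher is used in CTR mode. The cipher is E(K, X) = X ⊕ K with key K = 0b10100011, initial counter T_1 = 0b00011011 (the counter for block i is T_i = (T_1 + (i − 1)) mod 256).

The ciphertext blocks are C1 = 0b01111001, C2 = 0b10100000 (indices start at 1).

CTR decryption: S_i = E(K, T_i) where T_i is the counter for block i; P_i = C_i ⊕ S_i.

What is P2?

P2 = 0b00011111

P2: T = 0b00011100, S = E(K, T) = 0b10111111; 0b10100000 ⊕ 0b10111111 = 0b00011111.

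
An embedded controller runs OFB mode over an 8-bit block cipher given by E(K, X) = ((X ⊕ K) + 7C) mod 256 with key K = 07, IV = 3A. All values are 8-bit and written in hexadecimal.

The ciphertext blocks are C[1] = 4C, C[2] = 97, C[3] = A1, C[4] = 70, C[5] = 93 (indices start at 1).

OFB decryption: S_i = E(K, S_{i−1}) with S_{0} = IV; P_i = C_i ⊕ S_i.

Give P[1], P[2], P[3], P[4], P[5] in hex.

P[1]: S = E(K, 3A) = B9; 4C ⊕ B9 = F5.
P[2]: S = E(K, B9) = 3A; 97 ⊕ 3A = AD.
P[3]: S = E(K, 3A) = B9; A1 ⊕ B9 = 18.
P[4]: S = E(K, B9) = 3A; 70 ⊕ 3A = 4A.
P[5]: S = E(K, 3A) = B9; 93 ⊕ B9 = 2A.

P[1] = F5, P[2] = AD, P[3] = 18, P[4] = 4A, P[5] = 2A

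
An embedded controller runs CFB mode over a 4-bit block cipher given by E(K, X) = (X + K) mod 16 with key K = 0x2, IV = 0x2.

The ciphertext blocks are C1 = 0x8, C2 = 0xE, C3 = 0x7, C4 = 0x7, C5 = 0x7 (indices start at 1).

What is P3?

P3 = 0x7

CFB decryption: P_i = C_i ⊕ E(K, C_{i−1}), with C_{0} = IV.
P3: E(K, 0xE) = 0x0; 0x7 ⊕ 0x0 = 0x7.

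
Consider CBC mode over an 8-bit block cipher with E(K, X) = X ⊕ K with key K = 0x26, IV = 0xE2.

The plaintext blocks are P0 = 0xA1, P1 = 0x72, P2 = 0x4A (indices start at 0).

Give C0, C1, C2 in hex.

C0 = 0x65, C1 = 0x31, C2 = 0x5D

CBC encryption: C_i = E(K, P_i ⊕ C_{i−1}), with C_{−1} = IV.
C0: P0 ⊕ 0xE2 = 0x43; E(K, 0x43) = 0x65.
C1: P1 ⊕ 0x65 = 0x17; E(K, 0x17) = 0x31.
C2: P2 ⊕ 0x31 = 0x7B; E(K, 0x7B) = 0x5D.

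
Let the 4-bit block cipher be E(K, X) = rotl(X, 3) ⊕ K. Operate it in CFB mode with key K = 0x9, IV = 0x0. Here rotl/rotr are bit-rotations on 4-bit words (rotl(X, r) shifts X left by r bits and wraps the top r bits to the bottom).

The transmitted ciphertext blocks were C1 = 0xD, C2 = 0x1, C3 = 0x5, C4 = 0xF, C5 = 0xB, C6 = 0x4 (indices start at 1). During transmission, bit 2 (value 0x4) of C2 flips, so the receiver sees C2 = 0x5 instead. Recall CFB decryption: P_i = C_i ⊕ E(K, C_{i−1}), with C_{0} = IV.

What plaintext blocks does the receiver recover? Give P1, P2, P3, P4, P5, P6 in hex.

Only C2 changed, to 0x5. In CFB, a change in C_i flips the same bit in P_i and garbles P_{i+1}. Decrypting the received ciphertext:
P1: E(K, 0x0) = 0x9; 0xD ⊕ 0x9 = 0x4.
P2: E(K, 0xD) = 0x7; 0x5 ⊕ 0x7 = 0x2.
P3: E(K, 0x5) = 0x3; 0x5 ⊕ 0x3 = 0x6.
P4: E(K, 0x5) = 0x3; 0xF ⊕ 0x3 = 0xC.
P5: E(K, 0xF) = 0x6; 0xB ⊕ 0x6 = 0xD.
P6: E(K, 0xB) = 0x4; 0x4 ⊕ 0x4 = 0x0.
Blocks that differ from the original plaintext: P2, P3.

P1 = 0x4, P2 = 0x2, P3 = 0x6, P4 = 0xC, P5 = 0xD, P6 = 0x0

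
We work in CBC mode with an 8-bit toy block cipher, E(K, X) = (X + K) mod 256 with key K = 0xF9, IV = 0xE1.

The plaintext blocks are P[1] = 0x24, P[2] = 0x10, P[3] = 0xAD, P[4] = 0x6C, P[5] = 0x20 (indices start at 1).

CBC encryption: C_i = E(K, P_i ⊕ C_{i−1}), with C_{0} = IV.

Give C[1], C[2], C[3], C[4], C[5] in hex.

C[1]: P[1] ⊕ 0xE1 = 0xC5; E(K, 0xC5) = 0xBE.
C[2]: P[2] ⊕ 0xBE = 0xAE; E(K, 0xAE) = 0xA7.
C[3]: P[3] ⊕ 0xA7 = 0x0A; E(K, 0x0A) = 0x03.
C[4]: P[4] ⊕ 0x03 = 0x6F; E(K, 0x6F) = 0x68.
C[5]: P[5] ⊕ 0x68 = 0x48; E(K, 0x48) = 0x41.

C[1] = 0xBE, C[2] = 0xA7, C[3] = 0x03, C[4] = 0x68, C[5] = 0x41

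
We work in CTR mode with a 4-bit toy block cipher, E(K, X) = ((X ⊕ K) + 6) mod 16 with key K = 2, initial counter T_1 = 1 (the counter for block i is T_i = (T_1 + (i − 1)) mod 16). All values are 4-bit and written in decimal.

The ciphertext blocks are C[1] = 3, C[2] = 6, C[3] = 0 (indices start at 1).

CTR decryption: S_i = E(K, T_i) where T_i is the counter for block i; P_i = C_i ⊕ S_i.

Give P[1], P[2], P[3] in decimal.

P[1] = 10, P[2] = 0, P[3] = 7

P[1]: T = 1, S = E(K, T) = 9; 3 ⊕ 9 = 10.
P[2]: T = 2, S = E(K, T) = 6; 6 ⊕ 6 = 0.
P[3]: T = 3, S = E(K, T) = 7; 0 ⊕ 7 = 7.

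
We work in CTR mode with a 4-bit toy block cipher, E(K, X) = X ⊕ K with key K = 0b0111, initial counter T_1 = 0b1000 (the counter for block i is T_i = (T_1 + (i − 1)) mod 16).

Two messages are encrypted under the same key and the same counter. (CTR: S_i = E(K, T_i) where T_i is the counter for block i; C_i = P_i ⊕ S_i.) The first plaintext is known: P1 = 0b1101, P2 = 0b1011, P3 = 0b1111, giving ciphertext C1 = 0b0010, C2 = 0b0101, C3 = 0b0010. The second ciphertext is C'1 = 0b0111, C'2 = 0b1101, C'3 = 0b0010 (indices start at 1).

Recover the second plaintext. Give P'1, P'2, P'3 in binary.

P'1 = 0b1000, P'2 = 0b0011, P'3 = 0b1111

In CTR with a reused counter, both messages share the same keystream S_i, so C_i ⊕ C'_i = P_i ⊕ P'_i and thus P'_i = P_i ⊕ C_i ⊕ C'_i.
P'1: 0b1101 ⊕ 0b0010 ⊕ 0b0111 = 0b1000.
P'2: 0b1011 ⊕ 0b0101 ⊕ 0b1101 = 0b0011.
P'3: 0b1111 ⊕ 0b0010 ⊕ 0b0010 = 0b1111.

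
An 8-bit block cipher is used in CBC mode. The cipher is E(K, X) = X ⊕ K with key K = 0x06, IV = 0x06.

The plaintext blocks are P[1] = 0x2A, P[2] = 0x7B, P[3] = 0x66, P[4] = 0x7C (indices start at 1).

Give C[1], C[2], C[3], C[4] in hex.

C[1] = 0x2A, C[2] = 0x57, C[3] = 0x37, C[4] = 0x4D

CBC encryption: C_i = E(K, P_i ⊕ C_{i−1}), with C_{0} = IV.
C[1]: P[1] ⊕ 0x06 = 0x2C; E(K, 0x2C) = 0x2A.
C[2]: P[2] ⊕ 0x2A = 0x51; E(K, 0x51) = 0x57.
C[3]: P[3] ⊕ 0x57 = 0x31; E(K, 0x31) = 0x37.
C[4]: P[4] ⊕ 0x37 = 0x4B; E(K, 0x4B) = 0x4D.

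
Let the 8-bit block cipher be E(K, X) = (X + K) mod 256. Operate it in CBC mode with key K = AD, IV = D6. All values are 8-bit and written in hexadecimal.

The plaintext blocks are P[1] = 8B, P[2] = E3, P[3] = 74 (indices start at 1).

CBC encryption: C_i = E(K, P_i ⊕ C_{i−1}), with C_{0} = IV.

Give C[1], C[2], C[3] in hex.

C[1]: P[1] ⊕ D6 = 5D; E(K, 5D) = 0A.
C[2]: P[2] ⊕ 0A = E9; E(K, E9) = 96.
C[3]: P[3] ⊕ 96 = E2; E(K, E2) = 8F.

C[1] = 0A, C[2] = 96, C[3] = 8F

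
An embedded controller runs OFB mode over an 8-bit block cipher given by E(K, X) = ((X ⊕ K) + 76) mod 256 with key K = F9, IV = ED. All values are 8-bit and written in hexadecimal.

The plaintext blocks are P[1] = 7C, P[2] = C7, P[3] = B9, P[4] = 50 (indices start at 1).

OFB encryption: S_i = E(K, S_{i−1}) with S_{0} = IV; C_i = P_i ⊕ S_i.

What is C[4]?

C[4] = A5

C[1]: S = E(K, ED) = 8A; 7C ⊕ 8A = F6.
C[2]: S = E(K, 8A) = E9; C7 ⊕ E9 = 2E.
C[3]: S = E(K, E9) = 86; B9 ⊕ 86 = 3F.
C[4]: S = E(K, 86) = F5; 50 ⊕ F5 = A5.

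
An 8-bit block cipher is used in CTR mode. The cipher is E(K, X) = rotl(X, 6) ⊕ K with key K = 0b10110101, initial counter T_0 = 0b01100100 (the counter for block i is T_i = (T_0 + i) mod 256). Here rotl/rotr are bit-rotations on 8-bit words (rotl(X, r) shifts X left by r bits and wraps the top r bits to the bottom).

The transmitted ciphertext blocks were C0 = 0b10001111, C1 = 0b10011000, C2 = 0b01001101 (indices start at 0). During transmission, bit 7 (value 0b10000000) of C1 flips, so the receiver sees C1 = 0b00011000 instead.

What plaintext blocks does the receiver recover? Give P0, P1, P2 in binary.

CTR decryption: S_i = E(K, T_i) where T_i is the counter for block i; P_i = C_i ⊕ S_i.
Only C1 changed, to 0b00011000. In CTR, a change in C_i flips the same bit in P_i only; the keystream is unaffected. Decrypting the received ciphertext:
P0: T = 0b01100100, S = E(K, T) = 0b10101100; 0b10001111 ⊕ 0b10101100 = 0b00100011.
P1: T = 0b01100101, S = E(K, T) = 0b11101100; 0b00011000 ⊕ 0b11101100 = 0b11110100.
P2: T = 0b01100110, S = E(K, T) = 0b00101100; 0b01001101 ⊕ 0b00101100 = 0b01100001.
Blocks that differ from the original plaintext: P1.

P0 = 0b00100011, P1 = 0b11110100, P2 = 0b01100001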